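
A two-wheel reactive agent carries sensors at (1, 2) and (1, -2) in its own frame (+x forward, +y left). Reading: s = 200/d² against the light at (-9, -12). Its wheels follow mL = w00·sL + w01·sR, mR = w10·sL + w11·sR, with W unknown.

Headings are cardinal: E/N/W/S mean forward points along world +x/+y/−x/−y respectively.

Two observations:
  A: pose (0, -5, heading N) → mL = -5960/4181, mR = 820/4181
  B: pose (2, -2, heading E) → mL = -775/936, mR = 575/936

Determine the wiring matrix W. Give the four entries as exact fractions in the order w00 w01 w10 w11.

obs A: pose=(0,-5,N) → sL=200/113, sR=40/37, mL=-5960/4181, mR=820/4181
obs B: pose=(2,-2,E) → sL=25/36, sR=25/26, mL=-775/936, mR=575/936
sensor matrix S = [[200/113, 40/37], [25/36, 25/26]]; det S = 465250/489177
solve [mL_A; mL_B] = S·[w00; w01] and [mR_A; mR_B] = S·[w10; w11]:
  w00 = -1/2, w01 = -1/2, w10 = -1/2, w11 = 1

-1/2 -1/2 -1/2 1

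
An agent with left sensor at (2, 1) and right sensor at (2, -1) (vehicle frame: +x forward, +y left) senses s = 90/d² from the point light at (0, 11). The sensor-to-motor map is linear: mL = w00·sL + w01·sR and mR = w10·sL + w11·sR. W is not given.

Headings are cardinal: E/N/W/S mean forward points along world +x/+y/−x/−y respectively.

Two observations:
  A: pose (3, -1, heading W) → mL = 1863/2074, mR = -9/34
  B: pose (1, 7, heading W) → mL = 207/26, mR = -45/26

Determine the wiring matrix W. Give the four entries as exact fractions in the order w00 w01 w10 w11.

obs A: pose=(3,-1,W) → sL=9/17, sR=45/61, mL=1863/2074, mR=-9/34
obs B: pose=(1,7,W) → sL=45/13, sR=9, mL=207/26, mR=-45/26
sensor matrix S = [[9/17, 45/61], [45/13, 9]]; det S = 29808/13481
solve [mL_A; mL_B] = S·[w00; w01] and [mR_A; mR_B] = S·[w10; w11]:
  w00 = 1, w01 = 1/2, w10 = -1/2, w11 = 0

1 1/2 -1/2 0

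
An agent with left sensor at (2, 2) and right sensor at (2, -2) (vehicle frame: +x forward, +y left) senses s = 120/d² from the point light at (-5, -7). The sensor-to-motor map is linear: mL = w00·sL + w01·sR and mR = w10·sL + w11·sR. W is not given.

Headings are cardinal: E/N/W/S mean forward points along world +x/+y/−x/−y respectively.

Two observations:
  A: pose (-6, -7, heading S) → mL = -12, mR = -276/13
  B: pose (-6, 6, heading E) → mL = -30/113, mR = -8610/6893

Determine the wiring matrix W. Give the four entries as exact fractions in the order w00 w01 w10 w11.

-1/2 0 -1/2 -1

obs A: pose=(-6,-7,S) → sL=24, sR=120/13, mL=-12, mR=-276/13
obs B: pose=(-6,6,E) → sL=60/113, sR=60/61, mL=-30/113, mR=-8610/6893
sensor matrix S = [[24, 120/13], [60/113, 60/61]]; det S = 1676160/89609
solve [mL_A; mL_B] = S·[w00; w01] and [mR_A; mR_B] = S·[w10; w11]:
  w00 = -1/2, w01 = 0, w10 = -1/2, w11 = -1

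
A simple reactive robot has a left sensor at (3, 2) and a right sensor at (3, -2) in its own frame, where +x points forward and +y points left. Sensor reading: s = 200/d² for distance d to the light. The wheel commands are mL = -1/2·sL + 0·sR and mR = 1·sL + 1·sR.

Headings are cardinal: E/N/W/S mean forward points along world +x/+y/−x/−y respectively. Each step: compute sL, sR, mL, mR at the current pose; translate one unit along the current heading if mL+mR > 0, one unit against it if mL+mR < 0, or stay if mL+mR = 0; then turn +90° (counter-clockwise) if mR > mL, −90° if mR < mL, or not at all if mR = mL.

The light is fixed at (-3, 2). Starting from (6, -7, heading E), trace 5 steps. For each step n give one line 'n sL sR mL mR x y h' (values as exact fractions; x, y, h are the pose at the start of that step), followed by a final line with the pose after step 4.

n=0: pose=(6,-7,E); sL=200/193, sR=40/53; mL=-100/193, mR=18320/10229; mL+mR=13020/10229 → advance +1; mR−mL=23620/10229 → turn +1·90°
n=1: pose=(7,-7,N); sL=2, sR=10/9; mL=-1, mR=28/9; mL+mR=19/9 → advance +1; mR−mL=37/9 → turn +1·90°
n=2: pose=(7,-6,W); sL=200/149, sR=40/17; mL=-100/149, mR=9360/2533; mL+mR=7660/2533 → advance +1; mR−mL=11060/2533 → turn +1·90°
n=3: pose=(6,-6,S); sL=100/121, sR=20/17; mL=-50/121, mR=4120/2057; mL+mR=3270/2057 → advance +1; mR−mL=4970/2057 → turn +1·90°
n=4: pose=(6,-7,E); sL=200/193, sR=40/53; mL=-100/193, mR=18320/10229; mL+mR=13020/10229 → advance +1; mR−mL=23620/10229 → turn +1·90°

0 200/193 40/53 -100/193 18320/10229 6 -7 E
1 2 10/9 -1 28/9 7 -7 N
2 200/149 40/17 -100/149 9360/2533 7 -6 W
3 100/121 20/17 -50/121 4120/2057 6 -6 S
4 200/193 40/53 -100/193 18320/10229 6 -7 E
final 7 -7 N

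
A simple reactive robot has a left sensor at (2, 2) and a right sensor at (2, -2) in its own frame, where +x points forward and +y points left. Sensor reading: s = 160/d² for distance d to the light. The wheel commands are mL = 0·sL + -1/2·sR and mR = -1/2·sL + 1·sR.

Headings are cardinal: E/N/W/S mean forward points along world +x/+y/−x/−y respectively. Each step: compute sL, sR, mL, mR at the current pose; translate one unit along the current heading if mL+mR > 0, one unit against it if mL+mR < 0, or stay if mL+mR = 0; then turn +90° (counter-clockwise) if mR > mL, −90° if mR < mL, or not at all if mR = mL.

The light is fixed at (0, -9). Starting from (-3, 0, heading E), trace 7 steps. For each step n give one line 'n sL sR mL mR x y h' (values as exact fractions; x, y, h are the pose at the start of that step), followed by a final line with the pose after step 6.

0 80/61 16/5 -8/5 776/305 -3 0 E
1 160/137 160/121 -80/121 12240/16577 -2 0 N
2 2 1 -1/2 0 -2 1 W
3 32/13 160/73 -80/73 912/949 -1 1 S
4 16/17 80/41 -40/41 1032/697 -1 2 E
5 160/173 160/173 -80/173 80/173 0 2 N
6 32/17 160/173 -80/173 -48/2941 0 2 W
final 1 2 S

n=0: pose=(-3,0,E); sL=80/61, sR=16/5; mL=-8/5, mR=776/305; mL+mR=288/305 → advance +1; mR−mL=1264/305 → turn +1·90°
n=1: pose=(-2,0,N); sL=160/137, sR=160/121; mL=-80/121, mR=12240/16577; mL+mR=1280/16577 → advance +1; mR−mL=23200/16577 → turn +1·90°
n=2: pose=(-2,1,W); sL=2, sR=1; mL=-1/2, mR=0; mL+mR=-1/2 → advance -1; mR−mL=1/2 → turn +1·90°
n=3: pose=(-1,1,S); sL=32/13, sR=160/73; mL=-80/73, mR=912/949; mL+mR=-128/949 → advance -1; mR−mL=1952/949 → turn +1·90°
n=4: pose=(-1,2,E); sL=16/17, sR=80/41; mL=-40/41, mR=1032/697; mL+mR=352/697 → advance +1; mR−mL=1712/697 → turn +1·90°
n=5: pose=(0,2,N); sL=160/173, sR=160/173; mL=-80/173, mR=80/173; mL+mR=0 → advance +0; mR−mL=160/173 → turn +1·90°
n=6: pose=(0,2,W); sL=32/17, sR=160/173; mL=-80/173, mR=-48/2941; mL+mR=-1408/2941 → advance -1; mR−mL=1312/2941 → turn +1·90°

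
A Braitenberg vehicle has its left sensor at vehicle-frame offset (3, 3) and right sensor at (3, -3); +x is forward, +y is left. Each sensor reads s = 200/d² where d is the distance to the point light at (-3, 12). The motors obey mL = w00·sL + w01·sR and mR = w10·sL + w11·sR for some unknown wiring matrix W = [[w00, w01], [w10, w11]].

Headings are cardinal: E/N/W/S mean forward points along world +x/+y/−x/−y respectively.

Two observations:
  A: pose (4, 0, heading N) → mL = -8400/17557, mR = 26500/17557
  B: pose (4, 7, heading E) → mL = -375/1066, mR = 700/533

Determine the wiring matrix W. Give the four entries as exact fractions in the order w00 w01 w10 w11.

-1/2 1/2 1 -1/2

obs A: pose=(4,0,N) → sL=200/97, sR=200/181, mL=-8400/17557, mR=26500/17557
obs B: pose=(4,7,E) → sL=25/13, sR=50/41, mL=-375/1066, mR=700/533
sensor matrix S = [[200/97, 200/181], [25/13, 50/41]]; det S = 3645000/9357881
solve [mL_A; mL_B] = S·[w00; w01] and [mR_A; mR_B] = S·[w10; w11]:
  w00 = -1/2, w01 = 1/2, w10 = 1, w11 = -1/2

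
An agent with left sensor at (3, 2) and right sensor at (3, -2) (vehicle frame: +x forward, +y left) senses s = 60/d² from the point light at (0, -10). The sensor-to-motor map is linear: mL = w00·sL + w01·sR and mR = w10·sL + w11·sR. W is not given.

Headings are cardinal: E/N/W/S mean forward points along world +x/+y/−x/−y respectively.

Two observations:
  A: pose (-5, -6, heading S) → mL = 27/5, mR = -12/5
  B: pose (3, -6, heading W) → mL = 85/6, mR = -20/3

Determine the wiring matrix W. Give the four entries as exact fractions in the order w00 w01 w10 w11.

obs A: pose=(-5,-6,S) → sL=6, sR=6/5, mL=27/5, mR=-12/5
obs B: pose=(3,-6,W) → sL=15, sR=5/3, mL=85/6, mR=-20/3
sensor matrix S = [[6, 6/5], [15, 5/3]]; det S = -8
solve [mL_A; mL_B] = S·[w00; w01] and [mR_A; mR_B] = S·[w10; w11]:
  w00 = 1, w01 = -1/2, w10 = -1/2, w11 = 1/2

1 -1/2 -1/2 1/2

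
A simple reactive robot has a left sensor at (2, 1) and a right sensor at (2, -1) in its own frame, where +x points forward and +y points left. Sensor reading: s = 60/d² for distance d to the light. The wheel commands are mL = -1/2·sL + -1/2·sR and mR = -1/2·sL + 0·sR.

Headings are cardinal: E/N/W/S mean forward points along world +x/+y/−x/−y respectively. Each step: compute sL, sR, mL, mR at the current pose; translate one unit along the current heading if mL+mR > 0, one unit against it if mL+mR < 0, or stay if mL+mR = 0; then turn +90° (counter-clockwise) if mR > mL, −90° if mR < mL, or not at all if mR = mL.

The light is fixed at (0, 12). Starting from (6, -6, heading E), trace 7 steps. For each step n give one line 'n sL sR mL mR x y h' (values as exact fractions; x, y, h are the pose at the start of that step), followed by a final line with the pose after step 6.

0 60/353 12/85 -4668/30005 -30/353 6 -6 E
1 15/68 15/73 -2115/9928 -15/136 5 -6 N
2 60/409 20/111 -7420/45399 -30/409 5 -7 W
3 6/49 30/233 -1434/11417 -3/49 6 -7 S
4 60/353 12/85 -4668/30005 -30/353 6 -6 E
5 15/68 15/73 -2115/9928 -15/136 5 -6 N
6 60/409 20/111 -7420/45399 -30/409 5 -7 W
final 6 -7 S

n=0: pose=(6,-6,E); sL=60/353, sR=12/85; mL=-4668/30005, mR=-30/353; mL+mR=-7218/30005 → advance -1; mR−mL=6/85 → turn +1·90°
n=1: pose=(5,-6,N); sL=15/68, sR=15/73; mL=-2115/9928, mR=-15/136; mL+mR=-1605/4964 → advance -1; mR−mL=15/146 → turn +1·90°
n=2: pose=(5,-7,W); sL=60/409, sR=20/111; mL=-7420/45399, mR=-30/409; mL+mR=-10750/45399 → advance -1; mR−mL=10/111 → turn +1·90°
n=3: pose=(6,-7,S); sL=6/49, sR=30/233; mL=-1434/11417, mR=-3/49; mL+mR=-2133/11417 → advance -1; mR−mL=15/233 → turn +1·90°
n=4: pose=(6,-6,E); sL=60/353, sR=12/85; mL=-4668/30005, mR=-30/353; mL+mR=-7218/30005 → advance -1; mR−mL=6/85 → turn +1·90°
n=5: pose=(5,-6,N); sL=15/68, sR=15/73; mL=-2115/9928, mR=-15/136; mL+mR=-1605/4964 → advance -1; mR−mL=15/146 → turn +1·90°
n=6: pose=(5,-7,W); sL=60/409, sR=20/111; mL=-7420/45399, mR=-30/409; mL+mR=-10750/45399 → advance -1; mR−mL=10/111 → turn +1·90°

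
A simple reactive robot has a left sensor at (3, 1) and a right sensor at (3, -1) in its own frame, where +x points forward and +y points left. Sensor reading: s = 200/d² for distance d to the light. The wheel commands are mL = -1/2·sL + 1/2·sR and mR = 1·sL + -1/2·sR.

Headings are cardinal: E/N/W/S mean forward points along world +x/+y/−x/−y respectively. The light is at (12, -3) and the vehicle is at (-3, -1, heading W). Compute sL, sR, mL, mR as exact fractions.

left sensor world pos  = (-6, -2); dL² = 325
right sensor world pos = (-6, 0); dR² = 333
sL = 200/325 = 8/13
sR = 200/333 = 200/333
mL = -1/2·sL + 1/2·sR = -32/4329
mR = 1·sL + -1/2·sR = 1364/4329

8/13 200/333 -32/4329 1364/4329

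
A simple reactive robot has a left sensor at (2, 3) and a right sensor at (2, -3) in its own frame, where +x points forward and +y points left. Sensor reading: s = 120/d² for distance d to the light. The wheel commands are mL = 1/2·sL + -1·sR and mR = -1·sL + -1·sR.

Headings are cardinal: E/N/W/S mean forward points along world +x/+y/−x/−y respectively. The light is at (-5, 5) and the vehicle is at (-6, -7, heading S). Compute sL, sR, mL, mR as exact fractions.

left sensor world pos  = (-3, -9); dL² = 200
right sensor world pos = (-9, -9); dR² = 212
sL = 120/200 = 3/5
sR = 120/212 = 30/53
mL = 1/2·sL + -1·sR = -141/530
mR = -1·sL + -1·sR = -309/265

3/5 30/53 -141/530 -309/265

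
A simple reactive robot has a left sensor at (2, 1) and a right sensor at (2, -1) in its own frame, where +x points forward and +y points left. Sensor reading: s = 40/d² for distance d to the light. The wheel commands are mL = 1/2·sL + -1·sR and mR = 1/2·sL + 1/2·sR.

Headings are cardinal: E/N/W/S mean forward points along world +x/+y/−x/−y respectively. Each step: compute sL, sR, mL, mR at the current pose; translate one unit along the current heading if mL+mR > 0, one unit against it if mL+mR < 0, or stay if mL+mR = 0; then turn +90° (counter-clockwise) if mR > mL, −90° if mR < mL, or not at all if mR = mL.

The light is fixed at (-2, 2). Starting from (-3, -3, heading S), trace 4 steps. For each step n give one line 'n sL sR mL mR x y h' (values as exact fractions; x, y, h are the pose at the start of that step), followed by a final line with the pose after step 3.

n=0: pose=(-3,-3,S); sL=40/49, sR=40/53; mL=-900/2597, mR=2040/2597; mL+mR=1140/2597 → advance +1; mR−mL=60/53 → turn +1·90°
n=1: pose=(-3,-4,E); sL=20/13, sR=4/5; mL=-2/65, mR=76/65; mL+mR=74/65 → advance +1; mR−mL=6/5 → turn +1·90°
n=2: pose=(-2,-4,N); sL=40/17, sR=40/17; mL=-20/17, mR=40/17; mL+mR=20/17 → advance +1; mR−mL=60/17 → turn +1·90°
n=3: pose=(-2,-3,W); sL=1, sR=2; mL=-3/2, mR=3/2; mL+mR=0 → advance +0; mR−mL=3 → turn +1·90°

0 40/49 40/53 -900/2597 2040/2597 -3 -3 S
1 20/13 4/5 -2/65 76/65 -3 -4 E
2 40/17 40/17 -20/17 40/17 -2 -4 N
3 1 2 -3/2 3/2 -2 -3 W
final -2 -3 S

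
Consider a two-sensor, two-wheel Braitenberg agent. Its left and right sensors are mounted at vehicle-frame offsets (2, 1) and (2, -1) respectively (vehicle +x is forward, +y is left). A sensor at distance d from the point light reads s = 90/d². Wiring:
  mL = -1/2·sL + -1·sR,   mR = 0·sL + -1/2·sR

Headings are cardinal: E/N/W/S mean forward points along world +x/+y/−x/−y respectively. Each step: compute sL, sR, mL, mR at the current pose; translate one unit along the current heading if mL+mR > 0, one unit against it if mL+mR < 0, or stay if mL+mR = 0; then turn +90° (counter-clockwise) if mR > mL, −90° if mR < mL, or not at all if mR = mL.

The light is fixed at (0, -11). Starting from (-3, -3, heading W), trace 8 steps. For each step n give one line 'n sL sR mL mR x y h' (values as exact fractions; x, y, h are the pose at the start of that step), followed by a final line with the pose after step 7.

n=0: pose=(-3,-3,W); sL=45/37, sR=45/53; mL=-5715/3922, mR=-45/106; mL+mR=-3690/1961 → advance -1; mR−mL=2025/1961 → turn +1·90°
n=1: pose=(-2,-3,S); sL=90/37, sR=2; mL=-119/37, mR=-1; mL+mR=-156/37 → advance -1; mR−mL=82/37 → turn +1·90°
n=2: pose=(-2,-2,E); sL=9/10, sR=45/32; mL=-297/160, mR=-45/64; mL+mR=-819/320 → advance -1; mR−mL=369/320 → turn +1·90°
n=3: pose=(-3,-2,N); sL=90/137, sR=18/25; mL=-3591/3425, mR=-9/25; mL+mR=-4824/3425 → advance -1; mR−mL=2358/3425 → turn +1·90°
n=4: pose=(-3,-3,W); sL=45/37, sR=45/53; mL=-5715/3922, mR=-45/106; mL+mR=-3690/1961 → advance -1; mR−mL=2025/1961 → turn +1·90°
n=5: pose=(-2,-3,S); sL=90/37, sR=2; mL=-119/37, mR=-1; mL+mR=-156/37 → advance -1; mR−mL=82/37 → turn +1·90°
n=6: pose=(-2,-2,E); sL=9/10, sR=45/32; mL=-297/160, mR=-45/64; mL+mR=-819/320 → advance -1; mR−mL=369/320 → turn +1·90°
n=7: pose=(-3,-2,N); sL=90/137, sR=18/25; mL=-3591/3425, mR=-9/25; mL+mR=-4824/3425 → advance -1; mR−mL=2358/3425 → turn +1·90°

0 45/37 45/53 -5715/3922 -45/106 -3 -3 W
1 90/37 2 -119/37 -1 -2 -3 S
2 9/10 45/32 -297/160 -45/64 -2 -2 E
3 90/137 18/25 -3591/3425 -9/25 -3 -2 N
4 45/37 45/53 -5715/3922 -45/106 -3 -3 W
5 90/37 2 -119/37 -1 -2 -3 S
6 9/10 45/32 -297/160 -45/64 -2 -2 E
7 90/137 18/25 -3591/3425 -9/25 -3 -2 N
final -3 -3 W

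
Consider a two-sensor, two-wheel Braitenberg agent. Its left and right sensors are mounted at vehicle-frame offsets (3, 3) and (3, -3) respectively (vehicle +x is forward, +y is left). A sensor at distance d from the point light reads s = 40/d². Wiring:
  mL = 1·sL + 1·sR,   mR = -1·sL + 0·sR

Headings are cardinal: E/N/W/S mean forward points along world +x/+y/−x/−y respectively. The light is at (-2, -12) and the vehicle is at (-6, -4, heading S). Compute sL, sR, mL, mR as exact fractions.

20/13 20/37 1000/481 -20/13

left sensor world pos  = (-3, -7); dL² = 26
right sensor world pos = (-9, -7); dR² = 74
sL = 40/26 = 20/13
sR = 40/74 = 20/37
mL = 1·sL + 1·sR = 1000/481
mR = -1·sL + 0·sR = -20/13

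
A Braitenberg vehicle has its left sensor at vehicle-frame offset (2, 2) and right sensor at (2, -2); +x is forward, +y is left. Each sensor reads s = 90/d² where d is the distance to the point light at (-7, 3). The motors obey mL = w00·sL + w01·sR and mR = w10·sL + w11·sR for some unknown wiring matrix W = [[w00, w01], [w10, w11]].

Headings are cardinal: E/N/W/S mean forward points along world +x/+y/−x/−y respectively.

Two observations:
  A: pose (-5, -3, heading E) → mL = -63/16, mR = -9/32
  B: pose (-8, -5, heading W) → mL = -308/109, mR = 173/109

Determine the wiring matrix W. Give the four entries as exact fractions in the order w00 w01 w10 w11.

obs A: pose=(-5,-3,E) → sL=45/16, sR=9/8, mL=-63/16, mR=-9/32
obs B: pose=(-8,-5,W) → sL=90/109, sR=2, mL=-308/109, mR=173/109
sensor matrix S = [[45/16, 9/8], [90/109, 2]]; det S = 4095/872
solve [mL_A; mL_B] = S·[w00; w01] and [mR_A; mR_B] = S·[w10; w11]:
  w00 = -1, w01 = -1, w10 = -1/2, w11 = 1

-1 -1 -1/2 1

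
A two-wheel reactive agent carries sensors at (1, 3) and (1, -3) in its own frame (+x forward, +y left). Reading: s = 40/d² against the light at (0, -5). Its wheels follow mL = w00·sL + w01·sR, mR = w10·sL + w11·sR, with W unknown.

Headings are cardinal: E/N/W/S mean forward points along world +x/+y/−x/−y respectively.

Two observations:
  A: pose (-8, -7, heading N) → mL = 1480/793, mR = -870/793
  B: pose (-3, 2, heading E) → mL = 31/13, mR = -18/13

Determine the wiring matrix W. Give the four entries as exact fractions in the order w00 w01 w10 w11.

obs A: pose=(-8,-7,N) → sL=20/61, sR=20/13, mL=1480/793, mR=-870/793
obs B: pose=(-3,2,E) → sL=5/13, sR=2, mL=31/13, mR=-18/13
sensor matrix S = [[20/61, 20/13], [5/13, 2]]; det S = 660/10309
solve [mL_A; mL_B] = S·[w00; w01] and [mR_A; mR_B] = S·[w10; w11]:
  w00 = 1, w01 = 1, w10 = -1, w11 = -1/2

1 1 -1 -1/2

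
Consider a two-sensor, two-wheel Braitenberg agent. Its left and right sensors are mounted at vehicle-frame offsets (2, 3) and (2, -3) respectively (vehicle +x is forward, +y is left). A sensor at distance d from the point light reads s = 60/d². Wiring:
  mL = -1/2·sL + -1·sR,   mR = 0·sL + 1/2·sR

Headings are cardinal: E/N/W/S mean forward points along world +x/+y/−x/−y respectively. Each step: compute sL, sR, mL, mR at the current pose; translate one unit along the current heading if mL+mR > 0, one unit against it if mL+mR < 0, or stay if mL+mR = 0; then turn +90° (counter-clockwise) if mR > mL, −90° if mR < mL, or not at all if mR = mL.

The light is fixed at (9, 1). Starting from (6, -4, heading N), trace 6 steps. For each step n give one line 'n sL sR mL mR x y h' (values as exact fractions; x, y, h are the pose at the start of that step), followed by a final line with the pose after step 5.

0 4/3 20/3 -22/3 10/3 6 -4 N
1 30/53 30/17 -1845/901 15/17 6 -5 W
2 12/13 60/89 -1314/1157 30/89 7 -5 S
3 15 15/16 -135/16 15/32 7 -4 E
4 4/3 20/3 -22/3 10/3 6 -4 N
5 30/53 30/17 -1845/901 15/17 6 -5 W
final 7 -5 S

n=0: pose=(6,-4,N); sL=4/3, sR=20/3; mL=-22/3, mR=10/3; mL+mR=-4 → advance -1; mR−mL=32/3 → turn +1·90°
n=1: pose=(6,-5,W); sL=30/53, sR=30/17; mL=-1845/901, mR=15/17; mL+mR=-1050/901 → advance -1; mR−mL=2640/901 → turn +1·90°
n=2: pose=(7,-5,S); sL=12/13, sR=60/89; mL=-1314/1157, mR=30/89; mL+mR=-924/1157 → advance -1; mR−mL=1704/1157 → turn +1·90°
n=3: pose=(7,-4,E); sL=15, sR=15/16; mL=-135/16, mR=15/32; mL+mR=-255/32 → advance -1; mR−mL=285/32 → turn +1·90°
n=4: pose=(6,-4,N); sL=4/3, sR=20/3; mL=-22/3, mR=10/3; mL+mR=-4 → advance -1; mR−mL=32/3 → turn +1·90°
n=5: pose=(6,-5,W); sL=30/53, sR=30/17; mL=-1845/901, mR=15/17; mL+mR=-1050/901 → advance -1; mR−mL=2640/901 → turn +1·90°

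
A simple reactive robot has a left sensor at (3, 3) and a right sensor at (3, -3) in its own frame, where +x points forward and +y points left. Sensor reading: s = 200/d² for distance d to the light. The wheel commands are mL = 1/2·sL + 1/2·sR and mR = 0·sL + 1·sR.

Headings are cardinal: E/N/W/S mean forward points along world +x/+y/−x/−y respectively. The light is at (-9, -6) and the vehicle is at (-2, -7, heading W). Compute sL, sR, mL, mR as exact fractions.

25/4 10 65/8 10

left sensor world pos  = (-5, -10); dL² = 32
right sensor world pos = (-5, -4); dR² = 20
sL = 200/32 = 25/4
sR = 200/20 = 10
mL = 1/2·sL + 1/2·sR = 65/8
mR = 0·sL + 1·sR = 10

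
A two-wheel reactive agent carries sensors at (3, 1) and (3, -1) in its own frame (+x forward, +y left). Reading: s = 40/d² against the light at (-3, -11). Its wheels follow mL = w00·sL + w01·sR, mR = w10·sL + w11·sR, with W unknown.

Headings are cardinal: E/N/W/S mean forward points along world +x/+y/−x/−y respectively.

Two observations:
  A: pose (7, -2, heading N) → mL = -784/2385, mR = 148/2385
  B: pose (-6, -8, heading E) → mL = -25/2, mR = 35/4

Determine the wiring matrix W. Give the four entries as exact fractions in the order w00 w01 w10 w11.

obs A: pose=(7,-2,N) → sL=8/45, sR=8/53, mL=-784/2385, mR=148/2385
obs B: pose=(-6,-8,E) → sL=5/2, sR=10, mL=-25/2, mR=35/4
sensor matrix S = [[8/45, 8/53], [5/2, 10]]; det S = 668/477
solve [mL_A; mL_B] = S·[w00; w01] and [mR_A; mR_B] = S·[w10; w11]:
  w00 = -1, w01 = -1, w10 = -1/2, w11 = 1

-1 -1 -1/2 1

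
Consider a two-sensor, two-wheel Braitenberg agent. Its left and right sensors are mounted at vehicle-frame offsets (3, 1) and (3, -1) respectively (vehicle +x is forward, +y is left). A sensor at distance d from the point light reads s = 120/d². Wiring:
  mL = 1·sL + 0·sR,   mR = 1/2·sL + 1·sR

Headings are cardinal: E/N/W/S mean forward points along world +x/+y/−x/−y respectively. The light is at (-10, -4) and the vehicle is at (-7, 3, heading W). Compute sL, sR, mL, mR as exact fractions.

10/3 15/8 10/3 85/24

left sensor world pos  = (-10, 2); dL² = 36
right sensor world pos = (-10, 4); dR² = 64
sL = 120/36 = 10/3
sR = 120/64 = 15/8
mL = 1·sL + 0·sR = 10/3
mR = 1/2·sL + 1·sR = 85/24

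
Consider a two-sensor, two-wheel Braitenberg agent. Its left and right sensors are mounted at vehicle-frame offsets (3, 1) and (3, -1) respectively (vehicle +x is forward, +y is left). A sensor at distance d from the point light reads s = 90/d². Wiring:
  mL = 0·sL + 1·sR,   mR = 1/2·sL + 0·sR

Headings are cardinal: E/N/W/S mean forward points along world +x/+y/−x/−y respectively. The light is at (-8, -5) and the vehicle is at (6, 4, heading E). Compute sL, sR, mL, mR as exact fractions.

90/389 90/353 90/353 45/389

left sensor world pos  = (9, 5); dL² = 389
right sensor world pos = (9, 3); dR² = 353
sL = 90/389 = 90/389
sR = 90/353 = 90/353
mL = 0·sL + 1·sR = 90/353
mR = 1/2·sL + 0·sR = 45/389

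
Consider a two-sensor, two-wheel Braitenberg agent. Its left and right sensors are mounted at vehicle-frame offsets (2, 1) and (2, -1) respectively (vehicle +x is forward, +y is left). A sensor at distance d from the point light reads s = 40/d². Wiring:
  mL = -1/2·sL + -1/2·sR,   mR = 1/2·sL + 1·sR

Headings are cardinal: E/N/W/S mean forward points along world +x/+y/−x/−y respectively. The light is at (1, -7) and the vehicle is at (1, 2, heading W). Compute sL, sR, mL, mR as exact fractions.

10/17 5/13 -215/442 150/221

left sensor world pos  = (-1, 1); dL² = 68
right sensor world pos = (-1, 3); dR² = 104
sL = 40/68 = 10/17
sR = 40/104 = 5/13
mL = -1/2·sL + -1/2·sR = -215/442
mR = 1/2·sL + 1·sR = 150/221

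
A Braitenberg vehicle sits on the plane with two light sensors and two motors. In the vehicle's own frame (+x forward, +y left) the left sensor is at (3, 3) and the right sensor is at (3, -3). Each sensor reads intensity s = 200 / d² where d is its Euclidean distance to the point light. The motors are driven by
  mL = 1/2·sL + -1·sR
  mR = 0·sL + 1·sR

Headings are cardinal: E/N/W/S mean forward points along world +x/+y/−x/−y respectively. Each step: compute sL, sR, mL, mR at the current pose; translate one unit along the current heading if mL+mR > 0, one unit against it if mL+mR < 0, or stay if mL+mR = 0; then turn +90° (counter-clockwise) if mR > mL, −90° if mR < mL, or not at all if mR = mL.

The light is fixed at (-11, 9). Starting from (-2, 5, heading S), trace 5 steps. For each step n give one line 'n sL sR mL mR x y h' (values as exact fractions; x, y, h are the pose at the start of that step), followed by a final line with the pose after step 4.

n=0: pose=(-2,5,S); sL=200/193, sR=40/17; mL=-6020/3281, mR=40/17; mL+mR=100/193 → advance +1; mR−mL=13740/3281 → turn +1·90°
n=1: pose=(-2,4,E); sL=50/37, sR=25/26; mL=-275/962, mR=25/26; mL+mR=25/37 → advance +1; mR−mL=600/481 → turn +1·90°
n=2: pose=(-1,4,N); sL=200/53, sR=200/173; mL=6700/9169, mR=200/173; mL+mR=100/53 → advance +1; mR−mL=3900/9169 → turn +1·90°
n=3: pose=(-1,5,W); sL=100/49, sR=4; mL=-146/49, mR=4; mL+mR=50/49 → advance +1; mR−mL=342/49 → turn +1·90°
n=4: pose=(-2,5,S); sL=200/193, sR=40/17; mL=-6020/3281, mR=40/17; mL+mR=100/193 → advance +1; mR−mL=13740/3281 → turn +1·90°

0 200/193 40/17 -6020/3281 40/17 -2 5 S
1 50/37 25/26 -275/962 25/26 -2 4 E
2 200/53 200/173 6700/9169 200/173 -1 4 N
3 100/49 4 -146/49 4 -1 5 W
4 200/193 40/17 -6020/3281 40/17 -2 5 S
final -2 4 E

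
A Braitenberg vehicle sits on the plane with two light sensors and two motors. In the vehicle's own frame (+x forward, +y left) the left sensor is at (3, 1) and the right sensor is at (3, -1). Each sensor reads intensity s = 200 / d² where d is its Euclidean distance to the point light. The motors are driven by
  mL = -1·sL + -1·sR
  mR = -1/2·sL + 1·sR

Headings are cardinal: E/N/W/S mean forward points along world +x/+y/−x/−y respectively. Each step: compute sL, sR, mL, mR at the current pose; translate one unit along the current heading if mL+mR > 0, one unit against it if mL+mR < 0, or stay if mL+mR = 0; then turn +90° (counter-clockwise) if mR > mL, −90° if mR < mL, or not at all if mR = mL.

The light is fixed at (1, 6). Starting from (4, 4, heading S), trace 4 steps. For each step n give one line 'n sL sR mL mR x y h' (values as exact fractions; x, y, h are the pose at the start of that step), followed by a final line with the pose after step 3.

0 200/41 200/29 -14000/1189 5300/1189 4 4 S
1 50/9 5 -95/9 20/9 4 5 E
2 40 200/13 -720/13 -60/13 3 5 N
3 20 100 -120 90 3 4 W
final 4 4 S

n=0: pose=(4,4,S); sL=200/41, sR=200/29; mL=-14000/1189, mR=5300/1189; mL+mR=-300/41 → advance -1; mR−mL=19300/1189 → turn +1·90°
n=1: pose=(4,5,E); sL=50/9, sR=5; mL=-95/9, mR=20/9; mL+mR=-25/3 → advance -1; mR−mL=115/9 → turn +1·90°
n=2: pose=(3,5,N); sL=40, sR=200/13; mL=-720/13, mR=-60/13; mL+mR=-60 → advance -1; mR−mL=660/13 → turn +1·90°
n=3: pose=(3,4,W); sL=20, sR=100; mL=-120, mR=90; mL+mR=-30 → advance -1; mR−mL=210 → turn +1·90°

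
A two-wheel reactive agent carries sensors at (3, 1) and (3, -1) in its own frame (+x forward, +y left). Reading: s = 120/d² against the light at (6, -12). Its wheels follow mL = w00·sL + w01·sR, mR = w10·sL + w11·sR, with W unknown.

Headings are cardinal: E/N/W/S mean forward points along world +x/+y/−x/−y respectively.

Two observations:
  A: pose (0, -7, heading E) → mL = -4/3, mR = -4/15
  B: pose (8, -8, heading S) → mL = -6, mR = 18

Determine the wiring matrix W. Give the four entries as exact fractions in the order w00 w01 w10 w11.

-1/2 0 -1 1/2

obs A: pose=(0,-7,E) → sL=8/3, sR=24/5, mL=-4/3, mR=-4/15
obs B: pose=(8,-8,S) → sL=12, sR=60, mL=-6, mR=18
sensor matrix S = [[8/3, 24/5], [12, 60]]; det S = 512/5
solve [mL_A; mL_B] = S·[w00; w01] and [mR_A; mR_B] = S·[w10; w11]:
  w00 = -1/2, w01 = 0, w10 = -1, w11 = 1/2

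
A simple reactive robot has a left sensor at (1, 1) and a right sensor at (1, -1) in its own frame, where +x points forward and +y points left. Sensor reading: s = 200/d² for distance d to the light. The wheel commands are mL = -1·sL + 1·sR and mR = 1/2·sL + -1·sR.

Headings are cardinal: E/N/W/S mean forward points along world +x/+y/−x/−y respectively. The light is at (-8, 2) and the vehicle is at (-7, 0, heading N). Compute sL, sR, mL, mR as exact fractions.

200 40 -160 60

left sensor world pos  = (-8, 1); dL² = 1
right sensor world pos = (-6, 1); dR² = 5
sL = 200/1 = 200
sR = 200/5 = 40
mL = -1·sL + 1·sR = -160
mR = 1/2·sL + -1·sR = 60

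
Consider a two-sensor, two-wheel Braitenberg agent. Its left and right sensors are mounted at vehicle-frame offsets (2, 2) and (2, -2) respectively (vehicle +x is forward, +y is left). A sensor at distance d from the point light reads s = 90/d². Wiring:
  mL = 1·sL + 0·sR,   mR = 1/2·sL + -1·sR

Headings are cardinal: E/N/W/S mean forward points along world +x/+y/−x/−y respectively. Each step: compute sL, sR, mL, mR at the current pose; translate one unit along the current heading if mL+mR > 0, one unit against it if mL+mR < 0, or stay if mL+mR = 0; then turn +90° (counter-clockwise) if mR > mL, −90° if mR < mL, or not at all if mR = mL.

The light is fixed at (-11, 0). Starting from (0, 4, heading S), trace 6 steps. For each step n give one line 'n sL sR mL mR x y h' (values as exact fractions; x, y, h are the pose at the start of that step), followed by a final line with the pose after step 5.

n=0: pose=(0,4,S); sL=90/173, sR=18/17; mL=90/173, mR=-2349/2941; mL+mR=-819/2941 → advance -1; mR−mL=-3879/2941 → turn -1·90°
n=1: pose=(0,5,W); sL=1, sR=9/13; mL=1, mR=-5/26; mL+mR=21/26 → advance +1; mR−mL=-31/26 → turn -1·90°
n=2: pose=(-1,5,N); sL=90/113, sR=90/193; mL=90/113, mR=-1485/21809; mL+mR=15885/21809 → advance +1; mR−mL=-18855/21809 → turn -1·90°
n=3: pose=(-1,6,E); sL=45/104, sR=9/16; mL=45/104, mR=-9/26; mL+mR=9/104 → advance +1; mR−mL=-81/104 → turn -1·90°
n=4: pose=(0,6,S); sL=18/37, sR=90/97; mL=18/37, mR=-2457/3589; mL+mR=-711/3589 → advance -1; mR−mL=-4203/3589 → turn -1·90°
n=5: pose=(0,7,W); sL=45/53, sR=5/9; mL=45/53, mR=-125/954; mL+mR=685/954 → advance +1; mR−mL=-935/954 → turn -1·90°

0 90/173 18/17 90/173 -2349/2941 0 4 S
1 1 9/13 1 -5/26 0 5 W
2 90/113 90/193 90/113 -1485/21809 -1 5 N
3 45/104 9/16 45/104 -9/26 -1 6 E
4 18/37 90/97 18/37 -2457/3589 0 6 S
5 45/53 5/9 45/53 -125/954 0 7 W
final -1 7 N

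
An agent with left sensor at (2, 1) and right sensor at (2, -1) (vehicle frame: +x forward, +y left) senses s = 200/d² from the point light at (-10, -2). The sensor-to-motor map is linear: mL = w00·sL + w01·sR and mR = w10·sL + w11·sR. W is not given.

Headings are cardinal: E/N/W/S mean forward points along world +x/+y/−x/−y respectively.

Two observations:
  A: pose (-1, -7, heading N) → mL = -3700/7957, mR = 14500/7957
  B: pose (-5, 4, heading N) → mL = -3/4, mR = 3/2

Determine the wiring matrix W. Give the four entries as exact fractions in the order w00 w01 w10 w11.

obs A: pose=(-1,-7,N) → sL=200/73, sR=200/109, mL=-3700/7957, mR=14500/7957
obs B: pose=(-5,4,N) → sL=5/2, sR=2, mL=-3/4, mR=3/2
sensor matrix S = [[200/73, 200/109], [5/2, 2]]; det S = 7100/7957
solve [mL_A; mL_B] = S·[w00; w01] and [mR_A; mR_B] = S·[w10; w11]:
  w00 = 1/2, w01 = -1, w10 = 1, w11 = -1/2

1/2 -1 1 -1/2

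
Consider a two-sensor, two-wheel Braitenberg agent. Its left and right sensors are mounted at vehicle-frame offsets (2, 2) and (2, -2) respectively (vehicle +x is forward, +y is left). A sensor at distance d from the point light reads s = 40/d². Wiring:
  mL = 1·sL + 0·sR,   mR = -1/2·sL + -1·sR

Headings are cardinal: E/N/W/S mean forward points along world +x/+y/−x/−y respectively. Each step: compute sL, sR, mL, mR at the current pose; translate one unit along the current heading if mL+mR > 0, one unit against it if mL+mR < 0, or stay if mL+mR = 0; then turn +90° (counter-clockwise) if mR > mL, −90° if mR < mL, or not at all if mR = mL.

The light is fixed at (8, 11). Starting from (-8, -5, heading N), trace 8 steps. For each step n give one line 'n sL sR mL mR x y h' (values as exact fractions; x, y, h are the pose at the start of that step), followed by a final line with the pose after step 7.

0 1/13 5/49 1/13 -179/1274 -8 -5 N
1 40/421 40/557 40/421 -27980/234497 -8 -6 E
2 20/293 20/361 20/293 -9470/105773 -9 -6 S
3 8/137 40/557 8/137 -7708/76309 -9 -5 W
4 1/13 5/49 1/13 -179/1274 -8 -5 N
5 40/421 40/557 40/421 -27980/234497 -8 -6 E
6 20/293 20/361 20/293 -9470/105773 -9 -6 S
7 8/137 40/557 8/137 -7708/76309 -9 -5 W
final -8 -5 N

n=0: pose=(-8,-5,N); sL=1/13, sR=5/49; mL=1/13, mR=-179/1274; mL+mR=-81/1274 → advance -1; mR−mL=-277/1274 → turn -1·90°
n=1: pose=(-8,-6,E); sL=40/421, sR=40/557; mL=40/421, mR=-27980/234497; mL+mR=-5700/234497 → advance -1; mR−mL=-50260/234497 → turn -1·90°
n=2: pose=(-9,-6,S); sL=20/293, sR=20/361; mL=20/293, mR=-9470/105773; mL+mR=-2250/105773 → advance -1; mR−mL=-16690/105773 → turn -1·90°
n=3: pose=(-9,-5,W); sL=8/137, sR=40/557; mL=8/137, mR=-7708/76309; mL+mR=-3252/76309 → advance -1; mR−mL=-12164/76309 → turn -1·90°
n=4: pose=(-8,-5,N); sL=1/13, sR=5/49; mL=1/13, mR=-179/1274; mL+mR=-81/1274 → advance -1; mR−mL=-277/1274 → turn -1·90°
n=5: pose=(-8,-6,E); sL=40/421, sR=40/557; mL=40/421, mR=-27980/234497; mL+mR=-5700/234497 → advance -1; mR−mL=-50260/234497 → turn -1·90°
n=6: pose=(-9,-6,S); sL=20/293, sR=20/361; mL=20/293, mR=-9470/105773; mL+mR=-2250/105773 → advance -1; mR−mL=-16690/105773 → turn -1·90°
n=7: pose=(-9,-5,W); sL=8/137, sR=40/557; mL=8/137, mR=-7708/76309; mL+mR=-3252/76309 → advance -1; mR−mL=-12164/76309 → turn -1·90°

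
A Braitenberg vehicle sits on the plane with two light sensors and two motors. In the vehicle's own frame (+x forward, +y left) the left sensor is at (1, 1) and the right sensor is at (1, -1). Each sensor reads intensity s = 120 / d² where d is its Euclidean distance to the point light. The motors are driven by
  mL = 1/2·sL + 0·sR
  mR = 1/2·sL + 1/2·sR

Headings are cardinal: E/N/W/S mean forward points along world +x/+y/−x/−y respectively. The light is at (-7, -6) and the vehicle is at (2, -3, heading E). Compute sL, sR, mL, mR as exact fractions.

left sensor world pos  = (3, -2); dL² = 116
right sensor world pos = (3, -4); dR² = 104
sL = 120/116 = 30/29
sR = 120/104 = 15/13
mL = 1/2·sL + 0·sR = 15/29
mR = 1/2·sL + 1/2·sR = 825/754

30/29 15/13 15/29 825/754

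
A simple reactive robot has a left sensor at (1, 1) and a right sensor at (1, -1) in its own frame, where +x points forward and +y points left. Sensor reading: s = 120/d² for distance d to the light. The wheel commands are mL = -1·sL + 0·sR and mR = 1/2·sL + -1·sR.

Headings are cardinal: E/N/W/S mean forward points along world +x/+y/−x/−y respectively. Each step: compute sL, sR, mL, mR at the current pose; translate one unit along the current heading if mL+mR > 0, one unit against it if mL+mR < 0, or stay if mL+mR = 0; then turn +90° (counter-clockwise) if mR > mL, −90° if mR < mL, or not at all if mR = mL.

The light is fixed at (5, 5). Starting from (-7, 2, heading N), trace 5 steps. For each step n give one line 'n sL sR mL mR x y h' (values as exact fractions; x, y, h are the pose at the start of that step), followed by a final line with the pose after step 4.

n=0: pose=(-7,2,N); sL=120/173, sR=24/25; mL=-120/173, mR=-2652/4325; mL+mR=-5652/4325 → advance -1; mR−mL=348/4325 → turn +1·90°
n=1: pose=(-7,1,W); sL=60/97, sR=60/89; mL=-60/97, mR=-3150/8633; mL+mR=-8490/8633 → advance -1; mR−mL=2190/8633 → turn +1·90°
n=2: pose=(-6,1,S); sL=24/25, sR=120/169; mL=-24/25, mR=-972/4225; mL+mR=-5028/4225 → advance -1; mR−mL=3084/4225 → turn +1·90°
n=3: pose=(-6,2,E); sL=15/13, sR=30/29; mL=-15/13, mR=-345/754; mL+mR=-1215/754 → advance -1; mR−mL=525/754 → turn +1·90°
n=4: pose=(-7,2,N); sL=120/173, sR=24/25; mL=-120/173, mR=-2652/4325; mL+mR=-5652/4325 → advance -1; mR−mL=348/4325 → turn +1·90°

0 120/173 24/25 -120/173 -2652/4325 -7 2 N
1 60/97 60/89 -60/97 -3150/8633 -7 1 W
2 24/25 120/169 -24/25 -972/4225 -6 1 S
3 15/13 30/29 -15/13 -345/754 -6 2 E
4 120/173 24/25 -120/173 -2652/4325 -7 2 N
final -7 1 W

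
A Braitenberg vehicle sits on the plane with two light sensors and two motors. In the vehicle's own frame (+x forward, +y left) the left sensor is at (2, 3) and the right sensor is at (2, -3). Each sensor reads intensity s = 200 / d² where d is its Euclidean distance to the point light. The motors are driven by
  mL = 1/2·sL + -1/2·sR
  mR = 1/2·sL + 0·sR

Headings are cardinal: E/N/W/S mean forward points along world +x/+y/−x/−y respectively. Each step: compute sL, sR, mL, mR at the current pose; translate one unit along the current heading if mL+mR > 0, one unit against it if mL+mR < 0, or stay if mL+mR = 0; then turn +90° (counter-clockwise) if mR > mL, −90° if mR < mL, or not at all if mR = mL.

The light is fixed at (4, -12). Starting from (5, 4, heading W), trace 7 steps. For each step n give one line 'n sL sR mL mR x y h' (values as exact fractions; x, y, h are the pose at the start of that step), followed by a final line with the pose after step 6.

n=0: pose=(5,4,W); sL=20/17, sR=100/181; mL=960/3077, mR=10/17; mL+mR=2770/3077 → advance +1; mR−mL=50/181 → turn +1·90°
n=1: pose=(4,4,S); sL=40/41, sR=40/41; mL=0, mR=20/41; mL+mR=20/41 → advance +1; mR−mL=20/41 → turn +1·90°
n=2: pose=(4,3,E); sL=25/41, sR=50/37; mL=-1125/3034, mR=25/82; mL+mR=-100/1517 → advance -1; mR−mL=25/37 → turn +1·90°
n=3: pose=(3,3,N); sL=40/61, sR=200/293; mL=-240/17873, mR=20/61; mL+mR=5620/17873 → advance +1; mR−mL=100/293 → turn +1·90°
n=4: pose=(3,4,W); sL=100/89, sR=20/37; mL=960/3293, mR=50/89; mL+mR=2810/3293 → advance +1; mR−mL=10/37 → turn +1·90°
n=5: pose=(2,4,S); sL=200/197, sR=200/221; mL=2400/43537, mR=100/197; mL+mR=24500/43537 → advance +1; mR−mL=100/221 → turn +1·90°
n=6: pose=(2,3,E); sL=50/81, sR=25/18; mL=-125/324, mR=25/81; mL+mR=-25/324 → advance -1; mR−mL=25/36 → turn +1·90°

0 20/17 100/181 960/3077 10/17 5 4 W
1 40/41 40/41 0 20/41 4 4 S
2 25/41 50/37 -1125/3034 25/82 4 3 E
3 40/61 200/293 -240/17873 20/61 3 3 N
4 100/89 20/37 960/3293 50/89 3 4 W
5 200/197 200/221 2400/43537 100/197 2 4 S
6 50/81 25/18 -125/324 25/81 2 3 E
final 1 3 N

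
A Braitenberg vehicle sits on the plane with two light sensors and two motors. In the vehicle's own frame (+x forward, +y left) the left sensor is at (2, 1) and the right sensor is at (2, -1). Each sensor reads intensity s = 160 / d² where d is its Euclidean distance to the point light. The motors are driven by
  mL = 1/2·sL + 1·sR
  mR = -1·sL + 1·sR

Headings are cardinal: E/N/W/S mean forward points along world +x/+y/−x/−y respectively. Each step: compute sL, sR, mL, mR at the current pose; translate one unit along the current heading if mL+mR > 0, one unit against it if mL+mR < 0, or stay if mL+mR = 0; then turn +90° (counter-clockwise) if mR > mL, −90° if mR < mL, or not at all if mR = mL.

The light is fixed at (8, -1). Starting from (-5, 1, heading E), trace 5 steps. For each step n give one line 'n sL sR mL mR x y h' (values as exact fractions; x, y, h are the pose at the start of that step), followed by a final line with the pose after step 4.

n=0: pose=(-5,1,E); sL=16/13, sR=80/61; mL=1528/793, mR=64/793; mL+mR=1592/793 → advance +1; mR−mL=-24/13 → turn -1·90°
n=1: pose=(-4,1,S); sL=160/121, sR=160/169; mL=32880/20449, mR=-7680/20449; mL+mR=25200/20449 → advance +1; mR−mL=-240/121 → turn -1·90°
n=2: pose=(-4,0,W); sL=40/49, sR=4/5; mL=296/245, mR=-4/245; mL+mR=292/245 → advance +1; mR−mL=-60/49 → turn -1·90°
n=3: pose=(-5,0,N); sL=32/41, sR=160/153; mL=9008/6273, mR=1664/6273; mL+mR=10672/6273 → advance +1; mR−mL=-48/41 → turn -1·90°
n=4: pose=(-5,1,E); sL=16/13, sR=80/61; mL=1528/793, mR=64/793; mL+mR=1592/793 → advance +1; mR−mL=-24/13 → turn -1·90°

0 16/13 80/61 1528/793 64/793 -5 1 E
1 160/121 160/169 32880/20449 -7680/20449 -4 1 S
2 40/49 4/5 296/245 -4/245 -4 0 W
3 32/41 160/153 9008/6273 1664/6273 -5 0 N
4 16/13 80/61 1528/793 64/793 -5 1 E
final -4 1 S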